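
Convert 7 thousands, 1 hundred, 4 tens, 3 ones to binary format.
Convert 7 thousands, 1 hundred, 4 tens, 3 ones (place-value notation) → 7×1000 + 1×100 + 4×10 + 3 = 7143 (decimal)
Convert 7143 (decimal) → 7143 = 4096 + 2048 + 512 + 256 + 128 + 64 + 32 + 4 + 2 + 1 → 0b1101111100111 (binary)
0b1101111100111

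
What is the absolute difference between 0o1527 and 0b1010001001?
Convert 0o1527 (octal) → 1×512 + 5×64 + 2×8 + 7 = 855 (decimal)
Convert 0b1010001001 (binary) → 512 + 128 + 8 + 1 = 649 (decimal)
Compute |855 - 649| = 206
206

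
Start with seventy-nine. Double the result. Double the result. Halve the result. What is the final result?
Convert seventy-nine (English words) → 79 (decimal)
Start: 79
79 × 2 = 158
158 × 2 = 316
316 ÷ 2 = 158
158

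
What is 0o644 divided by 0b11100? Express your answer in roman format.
Convert 0o644 (octal) → 6×64 + 4×8 + 4 = 420 (decimal)
Convert 0b11100 (binary) → 16 + 8 + 4 = 28 (decimal)
Compute 420 ÷ 28 = 15
Convert 15 (decimal) → 15 = 10 + 5 → XV (Roman numeral)
XV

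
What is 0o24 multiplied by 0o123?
Convert 0o24 (octal) → 2×8 + 4 = 20 (decimal)
Convert 0o123 (octal) → 1×64 + 2×8 + 3 = 83 (decimal)
Compute 20 × 83 = 1660
1660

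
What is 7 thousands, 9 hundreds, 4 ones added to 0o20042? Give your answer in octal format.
Convert 7 thousands, 9 hundreds, 4 ones (place-value notation) → 7×1000 + 9×100 + 4 = 7904 (decimal)
Convert 0o20042 (octal) → 2×4096 + 4×8 + 2 = 8226 (decimal)
Compute 7904 + 8226 = 16130
Convert 16130 (decimal) → 16130 = 3×4096 + 7×512 + 4×64 + 2 → 0o37402 (octal)
0o37402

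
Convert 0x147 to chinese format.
Convert 0x147 (hexadecimal) → 1×256 + 4×16 + 7 = 327 (decimal)
Convert 327 (decimal) → 327 = 3×100 + 2×10 + 7 → 三百二十七 (Chinese numeral)
三百二十七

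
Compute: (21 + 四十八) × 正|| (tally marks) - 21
Convert 四十八 (Chinese numeral) → 4×10 + 8 = 48 (decimal)
Convert 正|| (tally marks) → 5 + 2 = 7 (decimal)
Expression in decimal: (21 + 48) × 7 - 21
Parentheses first: 21 + 48 = 69
Multiply: 69 × 7 = 483
Subtract: 483 - 21 = 462
462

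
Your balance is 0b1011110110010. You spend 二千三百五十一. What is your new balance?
Convert 0b1011110110010 (binary) → 4096 + 1024 + 512 + 256 + 128 + 32 + 16 + 2 = 6066 (decimal)
Convert 二千三百五十一 (Chinese numeral) → 2×1000 + 3×100 + 5×10 + 1 = 2351 (decimal)
Compute 6066 - 2351 = 3715
3715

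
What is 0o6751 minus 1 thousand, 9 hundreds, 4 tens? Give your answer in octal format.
Convert 0o6751 (octal) → 6×512 + 7×64 + 5×8 + 1 = 3561 (decimal)
Convert 1 thousand, 9 hundreds, 4 tens (place-value notation) → 1×1000 + 9×100 + 4×10 = 1940 (decimal)
Compute 3561 - 1940 = 1621
Convert 1621 (decimal) → 1621 = 3×512 + 1×64 + 2×8 + 5 → 0o3125 (octal)
0o3125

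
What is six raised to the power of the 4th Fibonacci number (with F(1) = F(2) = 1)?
Convert six (English words) → 6 (decimal)
Convert the 4th Fibonacci number (with F(1) = F(2) = 1) (Fibonacci index) → 1, 1, 2, 3 → 3 (decimal)
Compute 6 ^ 3 = 216
216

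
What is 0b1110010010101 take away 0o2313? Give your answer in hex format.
Convert 0b1110010010101 (binary) → 4096 + 2048 + 1024 + 128 + 16 + 4 + 1 = 7317 (decimal)
Convert 0o2313 (octal) → 2×512 + 3×64 + 1×8 + 3 = 1227 (decimal)
Compute 7317 - 1227 = 6090
Convert 6090 (decimal) → 6090 = 1×4096 + 7×256 + 12×16 + 10 → 0x17CA (hexadecimal)
0x17CA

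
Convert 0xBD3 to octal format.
Convert 0xBD3 (hexadecimal) → 11×256 + 13×16 + 3 = 3027 (decimal)
Convert 3027 (decimal) → 3027 = 5×512 + 7×64 + 2×8 + 3 → 0o5723 (octal)
0o5723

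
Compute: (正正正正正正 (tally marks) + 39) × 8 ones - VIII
Convert 正正正正正正 (tally marks) → 5 + 5 + 5 + 5 + 5 + 5 = 30 (decimal)
Convert 8 ones (place-value notation) → 8 (decimal)
Convert VIII (Roman numeral) → 5 + 1 + 1 + 1 = 8 (decimal)
Expression in decimal: (30 + 39) × 8 - 8
Parentheses first: 30 + 39 = 69
Multiply: 69 × 8 = 552
Subtract: 552 - 8 = 544
544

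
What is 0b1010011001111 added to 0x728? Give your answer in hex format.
Convert 0b1010011001111 (binary) → 4096 + 1024 + 128 + 64 + 8 + 4 + 2 + 1 = 5327 (decimal)
Convert 0x728 (hexadecimal) → 7×256 + 2×16 + 8 = 1832 (decimal)
Compute 5327 + 1832 = 7159
Convert 7159 (decimal) → 7159 = 1×4096 + 11×256 + 15×16 + 7 → 0x1BF7 (hexadecimal)
0x1BF7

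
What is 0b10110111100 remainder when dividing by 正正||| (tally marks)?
Convert 0b10110111100 (binary) → 1024 + 256 + 128 + 32 + 16 + 8 + 4 = 1468 (decimal)
Convert 正正||| (tally marks) → 5 + 5 + 3 = 13 (decimal)
Compute 1468 mod 13 = 12
12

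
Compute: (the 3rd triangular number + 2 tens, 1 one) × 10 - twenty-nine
Convert the 3rd triangular number (triangular index) → 3×4/2 = 6 (decimal)
Convert 2 tens, 1 one (place-value notation) → 2×10 + 1 = 21 (decimal)
Convert twenty-nine (English words) → 29 (decimal)
Expression in decimal: (6 + 21) × 10 - 29
Parentheses first: 6 + 21 = 27
Multiply: 27 × 10 = 270
Subtract: 270 - 29 = 241
241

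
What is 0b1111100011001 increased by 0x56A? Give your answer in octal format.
Convert 0b1111100011001 (binary) → 4096 + 2048 + 1024 + 512 + 256 + 16 + 8 + 1 = 7961 (decimal)
Convert 0x56A (hexadecimal) → 5×256 + 6×16 + 10 = 1386 (decimal)
Compute 7961 + 1386 = 9347
Convert 9347 (decimal) → 9347 = 2×4096 + 2×512 + 2×64 + 3 → 0o22203 (octal)
0o22203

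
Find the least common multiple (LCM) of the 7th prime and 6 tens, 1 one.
Convert the 7th prime (prime index) → 17 (decimal)
Convert 6 tens, 1 one (place-value notation) → 6×10 + 1 = 61 (decimal)
Compute lcm(17, 61) = 1037
1037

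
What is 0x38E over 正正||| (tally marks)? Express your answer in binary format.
Convert 0x38E (hexadecimal) → 3×256 + 8×16 + 14 = 910 (decimal)
Convert 正正||| (tally marks) → 5 + 5 + 3 = 13 (decimal)
Compute 910 ÷ 13 = 70
Convert 70 (decimal) → 70 = 64 + 4 + 2 → 0b1000110 (binary)
0b1000110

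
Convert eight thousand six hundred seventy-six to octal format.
Convert eight thousand six hundred seventy-six (English words) → 8×1000 + 6×100 + 76 = 8676 (decimal)
Convert 8676 (decimal) → 8676 = 2×4096 + 7×64 + 4×8 + 4 → 0o20744 (octal)
0o20744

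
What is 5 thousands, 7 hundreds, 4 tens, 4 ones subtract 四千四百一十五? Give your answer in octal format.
Convert 5 thousands, 7 hundreds, 4 tens, 4 ones (place-value notation) → 5×1000 + 7×100 + 4×10 + 4 = 5744 (decimal)
Convert 四千四百一十五 (Chinese numeral) → 4×1000 + 4×100 + 1×10 + 5 = 4415 (decimal)
Compute 5744 - 4415 = 1329
Convert 1329 (decimal) → 1329 = 2×512 + 4×64 + 6×8 + 1 → 0o2461 (octal)
0o2461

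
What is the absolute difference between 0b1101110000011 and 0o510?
Convert 0b1101110000011 (binary) → 4096 + 2048 + 512 + 256 + 128 + 2 + 1 = 7043 (decimal)
Convert 0o510 (octal) → 5×64 + 1×8 = 328 (decimal)
Compute |7043 - 328| = 6715
6715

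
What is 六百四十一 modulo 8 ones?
Convert 六百四十一 (Chinese numeral) → 6×100 + 4×10 + 1 = 641 (decimal)
Convert 8 ones (place-value notation) → 8 (decimal)
Compute 641 mod 8 = 1
1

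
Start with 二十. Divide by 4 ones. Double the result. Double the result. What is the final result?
Convert 二十 (Chinese numeral) → 2×10 = 20 (decimal)
Start: 20
Convert 4 ones (place-value notation) → 4 (decimal)
20 ÷ 4 = 5
5 × 2 = 10
10 × 2 = 20
20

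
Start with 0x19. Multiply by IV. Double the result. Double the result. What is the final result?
Convert 0x19 (hexadecimal) → 1×16 + 9 = 25 (decimal)
Start: 25
Convert IV (Roman numeral) → 4 (decimal)
25 × 4 = 100
100 × 2 = 200
200 × 2 = 400
400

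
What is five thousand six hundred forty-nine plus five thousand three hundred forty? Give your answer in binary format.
Convert five thousand six hundred forty-nine (English words) → 5×1000 + 6×100 + 49 = 5649 (decimal)
Convert five thousand three hundred forty (English words) → 5×1000 + 3×100 + 40 = 5340 (decimal)
Compute 5649 + 5340 = 10989
Convert 10989 (decimal) → 10989 = 8192 + 2048 + 512 + 128 + 64 + 32 + 8 + 4 + 1 → 0b10101011101101 (binary)
0b10101011101101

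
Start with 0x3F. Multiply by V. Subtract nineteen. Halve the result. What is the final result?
Convert 0x3F (hexadecimal) → 3×16 + 15 = 63 (decimal)
Start: 63
Convert V (Roman numeral) → 5 (decimal)
63 × 5 = 315
Convert nineteen (English words) → 19 (decimal)
315 - 19 = 296
296 ÷ 2 = 148
148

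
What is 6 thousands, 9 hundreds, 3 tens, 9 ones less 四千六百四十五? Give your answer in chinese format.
Convert 6 thousands, 9 hundreds, 3 tens, 9 ones (place-value notation) → 6×1000 + 9×100 + 3×10 + 9 = 6939 (decimal)
Convert 四千六百四十五 (Chinese numeral) → 4×1000 + 6×100 + 4×10 + 5 = 4645 (decimal)
Compute 6939 - 4645 = 2294
Convert 2294 (decimal) → 2294 = 2×1000 + 2×100 + 9×10 + 4 → 二千二百九十四 (Chinese numeral)
二千二百九十四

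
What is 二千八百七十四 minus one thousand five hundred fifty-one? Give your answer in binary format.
Convert 二千八百七十四 (Chinese numeral) → 2×1000 + 8×100 + 7×10 + 4 = 2874 (decimal)
Convert one thousand five hundred fifty-one (English words) → 1×1000 + 5×100 + 51 = 1551 (decimal)
Compute 2874 - 1551 = 1323
Convert 1323 (decimal) → 1323 = 1024 + 256 + 32 + 8 + 2 + 1 → 0b10100101011 (binary)
0b10100101011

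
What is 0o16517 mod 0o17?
Convert 0o16517 (octal) → 1×4096 + 6×512 + 5×64 + 1×8 + 7 = 7503 (decimal)
Convert 0o17 (octal) → 1×8 + 7 = 15 (decimal)
Compute 7503 mod 15 = 3
3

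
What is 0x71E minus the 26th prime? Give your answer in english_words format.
Convert 0x71E (hexadecimal) → 7×256 + 1×16 + 14 = 1822 (decimal)
Convert the 26th prime (prime index) → 101 (decimal)
Compute 1822 - 101 = 1721
Convert 1721 (decimal) → 1721 = 1×1000 + 7×100 + 21 → one thousand seven hundred twenty-one (English words)
one thousand seven hundred twenty-one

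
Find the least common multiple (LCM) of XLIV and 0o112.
Convert XLIV (Roman numeral) → 40 + 4 = 44 (decimal)
Convert 0o112 (octal) → 1×64 + 1×8 + 2 = 74 (decimal)
Compute lcm(44, 74) = 1628
1628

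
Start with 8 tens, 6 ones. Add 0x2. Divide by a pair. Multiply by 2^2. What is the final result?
Convert 8 tens, 6 ones (place-value notation) → 8×10 + 6 = 86 (decimal)
Start: 86
Convert 0x2 (hexadecimal) → 2 (decimal)
86 + 2 = 88
Convert a pair (colloquial) → 2 (decimal)
88 ÷ 2 = 44
Convert 2^2 (power) → 4 (decimal)
44 × 4 = 176
176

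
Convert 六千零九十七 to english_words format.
Convert 六千零九十七 (Chinese numeral) → 6×1000 + 9×10 + 7 = 6097 (decimal)
Convert 6097 (decimal) → 6097 = 6×1000 + 97 → six thousand ninety-seven (English words)
six thousand ninety-seven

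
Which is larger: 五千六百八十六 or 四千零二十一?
Convert 五千六百八十六 (Chinese numeral) → 5×1000 + 6×100 + 8×10 + 6 = 5686 (decimal)
Convert 四千零二十一 (Chinese numeral) → 4×1000 + 2×10 + 1 = 4021 (decimal)
Compare 5686 vs 4021: larger = 5686
5686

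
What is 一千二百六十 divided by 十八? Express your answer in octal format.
Convert 一千二百六十 (Chinese numeral) → 1×1000 + 2×100 + 6×10 = 1260 (decimal)
Convert 十八 (Chinese numeral) → 1×10 + 8 = 18 (decimal)
Compute 1260 ÷ 18 = 70
Convert 70 (decimal) → 70 = 1×64 + 6 → 0o106 (octal)
0o106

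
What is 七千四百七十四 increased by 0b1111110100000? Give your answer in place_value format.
Convert 七千四百七十四 (Chinese numeral) → 7×1000 + 4×100 + 7×10 + 4 = 7474 (decimal)
Convert 0b1111110100000 (binary) → 4096 + 2048 + 1024 + 512 + 256 + 128 + 32 = 8096 (decimal)
Compute 7474 + 8096 = 15570
Convert 15570 (decimal) → 15570 = 15×1000 + 5×100 + 7×10 → 15 thousands, 5 hundreds, 7 tens (place-value notation)
15 thousands, 5 hundreds, 7 tens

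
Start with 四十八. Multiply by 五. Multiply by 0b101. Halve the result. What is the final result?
Convert 四十八 (Chinese numeral) → 4×10 + 8 = 48 (decimal)
Start: 48
Convert 五 (Chinese numeral) → 5 (decimal)
48 × 5 = 240
Convert 0b101 (binary) → 4 + 1 = 5 (decimal)
240 × 5 = 1200
1200 ÷ 2 = 600
600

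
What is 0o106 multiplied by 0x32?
Convert 0o106 (octal) → 1×64 + 6 = 70 (decimal)
Convert 0x32 (hexadecimal) → 3×16 + 2 = 50 (decimal)
Compute 70 × 50 = 3500
3500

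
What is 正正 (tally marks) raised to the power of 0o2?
Convert 正正 (tally marks) → 5 + 5 = 10 (decimal)
Convert 0o2 (octal) → 2 (decimal)
Compute 10 ^ 2 = 100
100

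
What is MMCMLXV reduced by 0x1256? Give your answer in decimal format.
Convert MMCMLXV (Roman numeral) → 1000 + 1000 + 900 + 50 + 10 + 5 = 2965 (decimal)
Convert 0x1256 (hexadecimal) → 1×4096 + 2×256 + 5×16 + 6 = 4694 (decimal)
Compute 2965 - 4694 = -1729
-1729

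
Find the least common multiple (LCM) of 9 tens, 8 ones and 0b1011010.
Convert 9 tens, 8 ones (place-value notation) → 9×10 + 8 = 98 (decimal)
Convert 0b1011010 (binary) → 64 + 16 + 8 + 2 = 90 (decimal)
Compute lcm(98, 90) = 4410
4410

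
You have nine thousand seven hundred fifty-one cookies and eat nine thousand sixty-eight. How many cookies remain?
Convert nine thousand seven hundred fifty-one (English words) → 9×1000 + 7×100 + 51 = 9751 (decimal)
Convert nine thousand sixty-eight (English words) → 9×1000 + 68 = 9068 (decimal)
Compute 9751 - 9068 = 683
683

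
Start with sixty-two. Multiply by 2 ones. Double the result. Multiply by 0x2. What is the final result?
Convert sixty-two (English words) → 62 (decimal)
Start: 62
Convert 2 ones (place-value notation) → 2 (decimal)
62 × 2 = 124
124 × 2 = 248
Convert 0x2 (hexadecimal) → 2 (decimal)
248 × 2 = 496
496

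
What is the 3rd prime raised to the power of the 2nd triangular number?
Convert the 3rd prime (prime index) → 5 (decimal)
Convert the 2nd triangular number (triangular index) → 2×3/2 = 3 (decimal)
Compute 5 ^ 3 = 125
125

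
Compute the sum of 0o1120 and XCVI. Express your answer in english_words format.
Convert 0o1120 (octal) → 1×512 + 1×64 + 2×8 = 592 (decimal)
Convert XCVI (Roman numeral) → 90 + 5 + 1 = 96 (decimal)
Compute 592 + 96 = 688
Convert 688 (decimal) → 688 = 6×100 + 88 → six hundred eighty-eight (English words)
six hundred eighty-eight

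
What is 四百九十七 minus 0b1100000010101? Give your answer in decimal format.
Convert 四百九十七 (Chinese numeral) → 4×100 + 9×10 + 7 = 497 (decimal)
Convert 0b1100000010101 (binary) → 4096 + 2048 + 16 + 4 + 1 = 6165 (decimal)
Compute 497 - 6165 = -5668
-5668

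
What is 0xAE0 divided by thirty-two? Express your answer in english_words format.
Convert 0xAE0 (hexadecimal) → 10×256 + 14×16 = 2784 (decimal)
Convert thirty-two (English words) → 32 (decimal)
Compute 2784 ÷ 32 = 87
Convert 87 (decimal) → eighty-seven (English words)
eighty-seven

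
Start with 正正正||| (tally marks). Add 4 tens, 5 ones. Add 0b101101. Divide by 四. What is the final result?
Convert 正正正||| (tally marks) → 5 + 5 + 5 + 3 = 18 (decimal)
Start: 18
Convert 4 tens, 5 ones (place-value notation) → 4×10 + 5 = 45 (decimal)
18 + 45 = 63
Convert 0b101101 (binary) → 32 + 8 + 4 + 1 = 45 (decimal)
63 + 45 = 108
Convert 四 (Chinese numeral) → 4 (decimal)
108 ÷ 4 = 27
27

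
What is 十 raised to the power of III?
Convert 十 (Chinese numeral) → 1×10 = 10 (decimal)
Convert III (Roman numeral) → 1 + 1 + 1 = 3 (decimal)
Compute 10 ^ 3 = 1000
1000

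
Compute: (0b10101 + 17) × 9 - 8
Convert 0b10101 (binary) → 16 + 4 + 1 = 21 (decimal)
Expression in decimal: (21 + 17) × 9 - 8
Parentheses first: 21 + 17 = 38
Multiply: 38 × 9 = 342
Subtract: 342 - 8 = 334
334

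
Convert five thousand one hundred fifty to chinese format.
Convert five thousand one hundred fifty (English words) → 5×1000 + 1×100 + 50 = 5150 (decimal)
Convert 5150 (decimal) → 5150 = 5×1000 + 1×100 + 5×10 → 五千一百五十 (Chinese numeral)
五千一百五十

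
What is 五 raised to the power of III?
Convert 五 (Chinese numeral) → 5 (decimal)
Convert III (Roman numeral) → 1 + 1 + 1 = 3 (decimal)
Compute 5 ^ 3 = 125
125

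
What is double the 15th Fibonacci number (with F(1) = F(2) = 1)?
The 15th Fibonacci number (with F(1) = F(2) = 1): 1, 1, 2, 3, 5, 8, 13, 21, 34, 55, 89, 144, 233, 377, 610 → 610
Compute 610 × 2 = 1220
1220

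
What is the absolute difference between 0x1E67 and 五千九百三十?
Convert 0x1E67 (hexadecimal) → 1×4096 + 14×256 + 6×16 + 7 = 7783 (decimal)
Convert 五千九百三十 (Chinese numeral) → 5×1000 + 9×100 + 3×10 = 5930 (decimal)
Compute |7783 - 5930| = 1853
1853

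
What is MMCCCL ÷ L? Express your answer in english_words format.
Convert MMCCCL (Roman numeral) → 1000 + 1000 + 100 + 100 + 100 + 50 = 2350 (decimal)
Convert L (Roman numeral) → 50 (decimal)
Compute 2350 ÷ 50 = 47
Convert 47 (decimal) → forty-seven (English words)
forty-seven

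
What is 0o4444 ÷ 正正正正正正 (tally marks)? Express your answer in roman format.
Convert 0o4444 (octal) → 4×512 + 4×64 + 4×8 + 4 = 2340 (decimal)
Convert 正正正正正正 (tally marks) → 5 + 5 + 5 + 5 + 5 + 5 = 30 (decimal)
Compute 2340 ÷ 30 = 78
Convert 78 (decimal) → 78 = 50 + 10 + 10 + 5 + 1 + 1 + 1 → LXXVIII (Roman numeral)
LXXVIII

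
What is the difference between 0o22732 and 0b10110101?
Convert 0o22732 (octal) → 2×4096 + 2×512 + 7×64 + 3×8 + 2 = 9690 (decimal)
Convert 0b10110101 (binary) → 128 + 32 + 16 + 4 + 1 = 181 (decimal)
Difference: |9690 - 181| = 9509
9509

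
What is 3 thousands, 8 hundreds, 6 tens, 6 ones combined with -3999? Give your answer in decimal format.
Convert 3 thousands, 8 hundreds, 6 tens, 6 ones (place-value notation) → 3×1000 + 8×100 + 6×10 + 6 = 3866 (decimal)
Compute 3866 + -3999 = -133
-133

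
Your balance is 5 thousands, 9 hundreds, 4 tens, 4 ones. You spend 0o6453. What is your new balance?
Convert 5 thousands, 9 hundreds, 4 tens, 4 ones (place-value notation) → 5×1000 + 9×100 + 4×10 + 4 = 5944 (decimal)
Convert 0o6453 (octal) → 6×512 + 4×64 + 5×8 + 3 = 3371 (decimal)
Compute 5944 - 3371 = 2573
2573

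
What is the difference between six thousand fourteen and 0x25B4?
Convert six thousand fourteen (English words) → 6×1000 + 14 = 6014 (decimal)
Convert 0x25B4 (hexadecimal) → 2×4096 + 5×256 + 11×16 + 4 = 9652 (decimal)
Difference: |6014 - 9652| = 3638
3638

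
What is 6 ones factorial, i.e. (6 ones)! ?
Convert 6 ones (place-value notation) → 6 (decimal)
Compute 6! = 720
720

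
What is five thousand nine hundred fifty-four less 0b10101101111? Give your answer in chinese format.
Convert five thousand nine hundred fifty-four (English words) → 5×1000 + 9×100 + 54 = 5954 (decimal)
Convert 0b10101101111 (binary) → 1024 + 256 + 64 + 32 + 8 + 4 + 2 + 1 = 1391 (decimal)
Compute 5954 - 1391 = 4563
Convert 4563 (decimal) → 4563 = 4×1000 + 5×100 + 6×10 + 3 → 四千五百六十三 (Chinese numeral)
四千五百六十三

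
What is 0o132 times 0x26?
Convert 0o132 (octal) → 1×64 + 3×8 + 2 = 90 (decimal)
Convert 0x26 (hexadecimal) → 2×16 + 6 = 38 (decimal)
Compute 90 × 38 = 3420
3420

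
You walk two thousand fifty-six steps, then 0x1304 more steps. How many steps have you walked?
Convert two thousand fifty-six (English words) → 2×1000 + 56 = 2056 (decimal)
Convert 0x1304 (hexadecimal) → 1×4096 + 3×256 + 4 = 4868 (decimal)
Compute 2056 + 4868 = 6924
6924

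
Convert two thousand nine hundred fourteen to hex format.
Convert two thousand nine hundred fourteen (English words) → 2×1000 + 9×100 + 14 = 2914 (decimal)
Convert 2914 (decimal) → 2914 = 11×256 + 6×16 + 2 → 0xB62 (hexadecimal)
0xB62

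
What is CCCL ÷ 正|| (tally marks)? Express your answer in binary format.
Convert CCCL (Roman numeral) → 100 + 100 + 100 + 50 = 350 (decimal)
Convert 正|| (tally marks) → 5 + 2 = 7 (decimal)
Compute 350 ÷ 7 = 50
Convert 50 (decimal) → 50 = 32 + 16 + 2 → 0b110010 (binary)
0b110010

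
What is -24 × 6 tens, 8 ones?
Convert 6 tens, 8 ones (place-value notation) → 6×10 + 8 = 68 (decimal)
Compute -24 × 68 = -1632
-1632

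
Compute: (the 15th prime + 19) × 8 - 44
Convert the 15th prime (prime index) → 47 (decimal)
Expression in decimal: (47 + 19) × 8 - 44
Parentheses first: 47 + 19 = 66
Multiply: 66 × 8 = 528
Subtract: 528 - 44 = 484
484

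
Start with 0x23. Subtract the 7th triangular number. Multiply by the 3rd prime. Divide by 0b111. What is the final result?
Convert 0x23 (hexadecimal) → 2×16 + 3 = 35 (decimal)
Start: 35
Convert the 7th triangular number (triangular index) → 7×8/2 = 28 (decimal)
35 - 28 = 7
Convert the 3rd prime (prime index) → 5 (decimal)
7 × 5 = 35
Convert 0b111 (binary) → 4 + 2 + 1 = 7 (decimal)
35 ÷ 7 = 5
5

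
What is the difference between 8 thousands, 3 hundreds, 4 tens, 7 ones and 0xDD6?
Convert 8 thousands, 3 hundreds, 4 tens, 7 ones (place-value notation) → 8×1000 + 3×100 + 4×10 + 7 = 8347 (decimal)
Convert 0xDD6 (hexadecimal) → 13×256 + 13×16 + 6 = 3542 (decimal)
Difference: |8347 - 3542| = 4805
4805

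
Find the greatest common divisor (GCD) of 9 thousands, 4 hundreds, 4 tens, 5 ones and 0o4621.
Convert 9 thousands, 4 hundreds, 4 tens, 5 ones (place-value notation) → 9×1000 + 4×100 + 4×10 + 5 = 9445 (decimal)
Convert 0o4621 (octal) → 4×512 + 6×64 + 2×8 + 1 = 2449 (decimal)
Compute gcd(9445, 2449) = 1
1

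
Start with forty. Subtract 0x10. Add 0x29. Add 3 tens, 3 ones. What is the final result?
Convert forty (English words) → 40 (decimal)
Start: 40
Convert 0x10 (hexadecimal) → 1×16 = 16 (decimal)
40 - 16 = 24
Convert 0x29 (hexadecimal) → 2×16 + 9 = 41 (decimal)
24 + 41 = 65
Convert 3 tens, 3 ones (place-value notation) → 3×10 + 3 = 33 (decimal)
65 + 33 = 98
98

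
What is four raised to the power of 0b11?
Convert four (English words) → 4 (decimal)
Convert 0b11 (binary) → 2 + 1 = 3 (decimal)
Compute 4 ^ 3 = 64
64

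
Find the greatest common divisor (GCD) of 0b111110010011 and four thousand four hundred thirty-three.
Convert 0b111110010011 (binary) → 2048 + 1024 + 512 + 256 + 128 + 16 + 2 + 1 = 3987 (decimal)
Convert four thousand four hundred thirty-three (English words) → 4×1000 + 4×100 + 33 = 4433 (decimal)
Compute gcd(3987, 4433) = 1
1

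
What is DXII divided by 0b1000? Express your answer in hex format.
Convert DXII (Roman numeral) → 500 + 10 + 1 + 1 = 512 (decimal)
Convert 0b1000 (binary) → 8 (decimal)
Compute 512 ÷ 8 = 64
Convert 64 (decimal) → 64 = 4×16 → 0x40 (hexadecimal)
0x40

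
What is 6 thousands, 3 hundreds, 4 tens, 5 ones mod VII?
Convert 6 thousands, 3 hundreds, 4 tens, 5 ones (place-value notation) → 6×1000 + 3×100 + 4×10 + 5 = 6345 (decimal)
Convert VII (Roman numeral) → 5 + 1 + 1 = 7 (decimal)
Compute 6345 mod 7 = 3
3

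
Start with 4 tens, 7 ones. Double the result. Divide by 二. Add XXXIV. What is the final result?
Convert 4 tens, 7 ones (place-value notation) → 4×10 + 7 = 47 (decimal)
Start: 47
47 × 2 = 94
Convert 二 (Chinese numeral) → 2 (decimal)
94 ÷ 2 = 47
Convert XXXIV (Roman numeral) → 10 + 10 + 10 + 4 = 34 (decimal)
47 + 34 = 81
81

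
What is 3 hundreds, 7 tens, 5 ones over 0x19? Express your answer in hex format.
Convert 3 hundreds, 7 tens, 5 ones (place-value notation) → 3×100 + 7×10 + 5 = 375 (decimal)
Convert 0x19 (hexadecimal) → 1×16 + 9 = 25 (decimal)
Compute 375 ÷ 25 = 15
Convert 15 (decimal) → 0xF (hexadecimal)
0xF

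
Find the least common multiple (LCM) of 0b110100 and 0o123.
Convert 0b110100 (binary) → 32 + 16 + 4 = 52 (decimal)
Convert 0o123 (octal) → 1×64 + 2×8 + 3 = 83 (decimal)
Compute lcm(52, 83) = 4316
4316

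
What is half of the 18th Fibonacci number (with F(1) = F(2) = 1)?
The 18th Fibonacci number (with F(1) = F(2) = 1) = 2584
Compute 2584 ÷ 2 = 1292
1292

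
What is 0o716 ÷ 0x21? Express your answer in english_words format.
Convert 0o716 (octal) → 7×64 + 1×8 + 6 = 462 (decimal)
Convert 0x21 (hexadecimal) → 2×16 + 1 = 33 (decimal)
Compute 462 ÷ 33 = 14
Convert 14 (decimal) → fourteen (English words)
fourteen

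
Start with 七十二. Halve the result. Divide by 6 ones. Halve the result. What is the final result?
Convert 七十二 (Chinese numeral) → 7×10 + 2 = 72 (decimal)
Start: 72
72 ÷ 2 = 36
Convert 6 ones (place-value notation) → 6 (decimal)
36 ÷ 6 = 6
6 ÷ 2 = 3
3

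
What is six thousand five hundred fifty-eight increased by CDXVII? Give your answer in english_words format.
Convert six thousand five hundred fifty-eight (English words) → 6×1000 + 5×100 + 58 = 6558 (decimal)
Convert CDXVII (Roman numeral) → 400 + 10 + 5 + 1 + 1 = 417 (decimal)
Compute 6558 + 417 = 6975
Convert 6975 (decimal) → 6975 = 6×1000 + 9×100 + 75 → six thousand nine hundred seventy-five (English words)
six thousand nine hundred seventy-five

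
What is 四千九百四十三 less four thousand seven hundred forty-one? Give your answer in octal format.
Convert 四千九百四十三 (Chinese numeral) → 4×1000 + 9×100 + 4×10 + 3 = 4943 (decimal)
Convert four thousand seven hundred forty-one (English words) → 4×1000 + 7×100 + 41 = 4741 (decimal)
Compute 4943 - 4741 = 202
Convert 202 (decimal) → 202 = 3×64 + 1×8 + 2 → 0o312 (octal)
0o312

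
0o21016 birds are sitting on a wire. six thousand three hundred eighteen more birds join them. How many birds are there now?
Convert 0o21016 (octal) → 2×4096 + 1×512 + 1×8 + 6 = 8718 (decimal)
Convert six thousand three hundred eighteen (English words) → 6×1000 + 3×100 + 18 = 6318 (decimal)
Compute 8718 + 6318 = 15036
15036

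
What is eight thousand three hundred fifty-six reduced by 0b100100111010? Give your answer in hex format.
Convert eight thousand three hundred fifty-six (English words) → 8×1000 + 3×100 + 56 = 8356 (decimal)
Convert 0b100100111010 (binary) → 2048 + 256 + 32 + 16 + 8 + 2 = 2362 (decimal)
Compute 8356 - 2362 = 5994
Convert 5994 (decimal) → 5994 = 1×4096 + 7×256 + 6×16 + 10 → 0x176A (hexadecimal)
0x176A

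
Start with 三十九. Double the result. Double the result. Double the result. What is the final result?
Convert 三十九 (Chinese numeral) → 3×10 + 9 = 39 (decimal)
Start: 39
39 × 2 = 78
78 × 2 = 156
156 × 2 = 312
312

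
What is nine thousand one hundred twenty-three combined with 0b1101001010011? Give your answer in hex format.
Convert nine thousand one hundred twenty-three (English words) → 9×1000 + 1×100 + 23 = 9123 (decimal)
Convert 0b1101001010011 (binary) → 4096 + 2048 + 512 + 64 + 16 + 2 + 1 = 6739 (decimal)
Compute 9123 + 6739 = 15862
Convert 15862 (decimal) → 15862 = 3×4096 + 13×256 + 15×16 + 6 → 0x3DF6 (hexadecimal)
0x3DF6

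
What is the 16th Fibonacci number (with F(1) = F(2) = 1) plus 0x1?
The 16th Fibonacci number (with F(1) = F(2) = 1) = 987
Convert 0x1 (hexadecimal) → 1 (decimal)
Compute 987 + 1 = 988
988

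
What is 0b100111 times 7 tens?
Convert 0b100111 (binary) → 32 + 4 + 2 + 1 = 39 (decimal)
Convert 7 tens (place-value notation) → 7×10 = 70 (decimal)
Compute 39 × 70 = 2730
2730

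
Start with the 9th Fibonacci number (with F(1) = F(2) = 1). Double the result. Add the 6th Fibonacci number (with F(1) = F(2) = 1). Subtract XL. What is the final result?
Convert the 9th Fibonacci number (with F(1) = F(2) = 1) (Fibonacci index) → 1, 1, 2, 3, 5, 8, 13, 21, 34 → 34 (decimal)
Start: 34
34 × 2 = 68
Convert the 6th Fibonacci number (with F(1) = F(2) = 1) (Fibonacci index) → 1, 1, 2, 3, 5, 8 → 8 (decimal)
68 + 8 = 76
Convert XL (Roman numeral) → 40 (decimal)
76 - 40 = 36
36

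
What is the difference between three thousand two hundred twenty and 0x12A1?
Convert three thousand two hundred twenty (English words) → 3×1000 + 2×100 + 20 = 3220 (decimal)
Convert 0x12A1 (hexadecimal) → 1×4096 + 2×256 + 10×16 + 1 = 4769 (decimal)
Difference: |3220 - 4769| = 1549
1549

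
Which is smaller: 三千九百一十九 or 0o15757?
Convert 三千九百一十九 (Chinese numeral) → 3×1000 + 9×100 + 1×10 + 9 = 3919 (decimal)
Convert 0o15757 (octal) → 1×4096 + 5×512 + 7×64 + 5×8 + 7 = 7151 (decimal)
Compare 3919 vs 7151: smaller = 3919
3919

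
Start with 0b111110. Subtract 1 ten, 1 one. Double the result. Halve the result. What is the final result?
Convert 0b111110 (binary) → 32 + 16 + 8 + 4 + 2 = 62 (decimal)
Start: 62
Convert 1 ten, 1 one (place-value notation) → 1×10 + 1 = 11 (decimal)
62 - 11 = 51
51 × 2 = 102
102 ÷ 2 = 51
51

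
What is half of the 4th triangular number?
The 4th triangular number = 4×5/2 = 10
Compute 10 ÷ 2 = 5
5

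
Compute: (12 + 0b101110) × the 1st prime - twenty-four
Convert 0b101110 (binary) → 32 + 8 + 4 + 2 = 46 (decimal)
Convert the 1st prime (prime index) → 2 (decimal)
Convert twenty-four (English words) → 24 (decimal)
Expression in decimal: (12 + 46) × 2 - 24
Parentheses first: 12 + 46 = 58
Multiply: 58 × 2 = 116
Subtract: 116 - 24 = 92
92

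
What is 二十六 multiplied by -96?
Convert 二十六 (Chinese numeral) → 2×10 + 6 = 26 (decimal)
Compute 26 × -96 = -2496
-2496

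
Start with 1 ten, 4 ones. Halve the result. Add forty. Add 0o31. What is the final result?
Convert 1 ten, 4 ones (place-value notation) → 1×10 + 4 = 14 (decimal)
Start: 14
14 ÷ 2 = 7
Convert forty (English words) → 40 (decimal)
7 + 40 = 47
Convert 0o31 (octal) → 3×8 + 1 = 25 (decimal)
47 + 25 = 72
72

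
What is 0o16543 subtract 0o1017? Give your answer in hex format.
Convert 0o16543 (octal) → 1×4096 + 6×512 + 5×64 + 4×8 + 3 = 7523 (decimal)
Convert 0o1017 (octal) → 1×512 + 1×8 + 7 = 527 (decimal)
Compute 7523 - 527 = 6996
Convert 6996 (decimal) → 6996 = 1×4096 + 11×256 + 5×16 + 4 → 0x1B54 (hexadecimal)
0x1B54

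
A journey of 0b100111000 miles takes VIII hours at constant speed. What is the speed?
Convert 0b100111000 (binary) → 256 + 32 + 16 + 8 = 312 (decimal)
Convert VIII (Roman numeral) → 5 + 1 + 1 + 1 = 8 (decimal)
Compute 312 ÷ 8 = 39
39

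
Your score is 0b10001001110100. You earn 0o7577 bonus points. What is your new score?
Convert 0b10001001110100 (binary) → 8192 + 512 + 64 + 32 + 16 + 4 = 8820 (decimal)
Convert 0o7577 (octal) → 7×512 + 5×64 + 7×8 + 7 = 3967 (decimal)
Compute 8820 + 3967 = 12787
12787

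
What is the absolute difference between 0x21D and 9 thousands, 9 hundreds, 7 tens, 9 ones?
Convert 0x21D (hexadecimal) → 2×256 + 1×16 + 13 = 541 (decimal)
Convert 9 thousands, 9 hundreds, 7 tens, 9 ones (place-value notation) → 9×1000 + 9×100 + 7×10 + 9 = 9979 (decimal)
Compute |541 - 9979| = 9438
9438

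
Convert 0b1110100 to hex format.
Convert 0b1110100 (binary) → 64 + 32 + 16 + 4 = 116 (decimal)
Convert 116 (decimal) → 116 = 7×16 + 4 → 0x74 (hexadecimal)
0x74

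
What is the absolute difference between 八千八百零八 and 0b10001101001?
Convert 八千八百零八 (Chinese numeral) → 8×1000 + 8×100 + 8 = 8808 (decimal)
Convert 0b10001101001 (binary) → 1024 + 64 + 32 + 8 + 1 = 1129 (decimal)
Compute |8808 - 1129| = 7679
7679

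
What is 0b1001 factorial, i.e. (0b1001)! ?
Convert 0b1001 (binary) → 8 + 1 = 9 (decimal)
Compute 9! = 362880
362880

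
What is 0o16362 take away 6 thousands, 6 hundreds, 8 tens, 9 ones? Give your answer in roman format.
Convert 0o16362 (octal) → 1×4096 + 6×512 + 3×64 + 6×8 + 2 = 7410 (decimal)
Convert 6 thousands, 6 hundreds, 8 tens, 9 ones (place-value notation) → 6×1000 + 6×100 + 8×10 + 9 = 6689 (decimal)
Compute 7410 - 6689 = 721
Convert 721 (decimal) → 721 = 500 + 100 + 100 + 10 + 10 + 1 → DCCXXI (Roman numeral)
DCCXXI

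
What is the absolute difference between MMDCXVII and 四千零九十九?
Convert MMDCXVII (Roman numeral) → 1000 + 1000 + 500 + 100 + 10 + 5 + 1 + 1 = 2617 (decimal)
Convert 四千零九十九 (Chinese numeral) → 4×1000 + 9×10 + 9 = 4099 (decimal)
Compute |2617 - 4099| = 1482
1482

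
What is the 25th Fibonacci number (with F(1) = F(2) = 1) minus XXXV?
The 25th Fibonacci number (with F(1) = F(2) = 1) = 75025
Convert XXXV (Roman numeral) → 10 + 10 + 10 + 5 = 35 (decimal)
Compute 75025 - 35 = 74990
74990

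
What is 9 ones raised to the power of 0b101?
Convert 9 ones (place-value notation) → 9 (decimal)
Convert 0b101 (binary) → 4 + 1 = 5 (decimal)
Compute 9 ^ 5 = 59049
59049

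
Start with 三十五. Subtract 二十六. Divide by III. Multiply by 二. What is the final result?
Convert 三十五 (Chinese numeral) → 3×10 + 5 = 35 (decimal)
Start: 35
Convert 二十六 (Chinese numeral) → 2×10 + 6 = 26 (decimal)
35 - 26 = 9
Convert III (Roman numeral) → 1 + 1 + 1 = 3 (decimal)
9 ÷ 3 = 3
Convert 二 (Chinese numeral) → 2 (decimal)
3 × 2 = 6
6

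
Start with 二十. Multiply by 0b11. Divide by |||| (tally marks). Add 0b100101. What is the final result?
Convert 二十 (Chinese numeral) → 2×10 = 20 (decimal)
Start: 20
Convert 0b11 (binary) → 2 + 1 = 3 (decimal)
20 × 3 = 60
Convert |||| (tally marks) → 4 (decimal)
60 ÷ 4 = 15
Convert 0b100101 (binary) → 32 + 4 + 1 = 37 (decimal)
15 + 37 = 52
52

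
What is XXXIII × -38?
Convert XXXIII (Roman numeral) → 10 + 10 + 10 + 1 + 1 + 1 = 33 (decimal)
Compute 33 × -38 = -1254
-1254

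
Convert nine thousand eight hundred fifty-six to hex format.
Convert nine thousand eight hundred fifty-six (English words) → 9×1000 + 8×100 + 56 = 9856 (decimal)
Convert 9856 (decimal) → 9856 = 2×4096 + 6×256 + 8×16 → 0x2680 (hexadecimal)
0x2680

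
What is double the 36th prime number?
The 36th prime number = 151
Compute 151 × 2 = 302
302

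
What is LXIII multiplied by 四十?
Convert LXIII (Roman numeral) → 50 + 10 + 1 + 1 + 1 = 63 (decimal)
Convert 四十 (Chinese numeral) → 4×10 = 40 (decimal)
Compute 63 × 40 = 2520
2520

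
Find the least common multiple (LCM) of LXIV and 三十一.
Convert LXIV (Roman numeral) → 50 + 10 + 4 = 64 (decimal)
Convert 三十一 (Chinese numeral) → 3×10 + 1 = 31 (decimal)
Compute lcm(64, 31) = 1984
1984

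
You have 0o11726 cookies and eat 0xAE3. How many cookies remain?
Convert 0o11726 (octal) → 1×4096 + 1×512 + 7×64 + 2×8 + 6 = 5078 (decimal)
Convert 0xAE3 (hexadecimal) → 10×256 + 14×16 + 3 = 2787 (decimal)
Compute 5078 - 2787 = 2291
2291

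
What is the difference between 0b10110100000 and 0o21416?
Convert 0b10110100000 (binary) → 1024 + 256 + 128 + 32 = 1440 (decimal)
Convert 0o21416 (octal) → 2×4096 + 1×512 + 4×64 + 1×8 + 6 = 8974 (decimal)
Difference: |1440 - 8974| = 7534
7534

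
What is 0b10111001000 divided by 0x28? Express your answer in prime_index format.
Convert 0b10111001000 (binary) → 1024 + 256 + 128 + 64 + 8 = 1480 (decimal)
Convert 0x28 (hexadecimal) → 2×16 + 8 = 40 (decimal)
Compute 1480 ÷ 40 = 37
Convert 37 (decimal) → the 12th prime (prime index)
the 12th prime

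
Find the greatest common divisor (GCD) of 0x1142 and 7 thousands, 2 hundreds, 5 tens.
Convert 0x1142 (hexadecimal) → 1×4096 + 1×256 + 4×16 + 2 = 4418 (decimal)
Convert 7 thousands, 2 hundreds, 5 tens (place-value notation) → 7×1000 + 2×100 + 5×10 = 7250 (decimal)
Compute gcd(4418, 7250) = 2
2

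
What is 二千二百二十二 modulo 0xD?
Convert 二千二百二十二 (Chinese numeral) → 2×1000 + 2×100 + 2×10 + 2 = 2222 (decimal)
Convert 0xD (hexadecimal) → 13 (decimal)
Compute 2222 mod 13 = 12
12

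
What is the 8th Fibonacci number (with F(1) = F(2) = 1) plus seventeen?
The 8th Fibonacci number (with F(1) = F(2) = 1): 1, 1, 2, 3, 5, 8, 13, 21 → 21
Convert seventeen (English words) → 17 (decimal)
Compute 21 + 17 = 38
38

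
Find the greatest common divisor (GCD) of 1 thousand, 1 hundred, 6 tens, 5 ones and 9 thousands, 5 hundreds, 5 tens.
Convert 1 thousand, 1 hundred, 6 tens, 5 ones (place-value notation) → 1×1000 + 1×100 + 6×10 + 5 = 1165 (decimal)
Convert 9 thousands, 5 hundreds, 5 tens (place-value notation) → 9×1000 + 5×100 + 5×10 = 9550 (decimal)
Compute gcd(1165, 9550) = 5
5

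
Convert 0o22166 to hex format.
Convert 0o22166 (octal) → 2×4096 + 2×512 + 1×64 + 6×8 + 6 = 9334 (decimal)
Convert 9334 (decimal) → 9334 = 2×4096 + 4×256 + 7×16 + 6 → 0x2476 (hexadecimal)
0x2476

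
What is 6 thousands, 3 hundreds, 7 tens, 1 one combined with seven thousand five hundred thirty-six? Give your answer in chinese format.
Convert 6 thousands, 3 hundreds, 7 tens, 1 one (place-value notation) → 6×1000 + 3×100 + 7×10 + 1 = 6371 (decimal)
Convert seven thousand five hundred thirty-six (English words) → 7×1000 + 5×100 + 36 = 7536 (decimal)
Compute 6371 + 7536 = 13907
Convert 13907 (decimal) → 13907 = 1×10000 + 3×1000 + 9×100 + 7 → 一万三千九百零七 (Chinese numeral)
一万三千九百零七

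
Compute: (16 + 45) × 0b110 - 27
Convert 0b110 (binary) → 4 + 2 = 6 (decimal)
Expression in decimal: (16 + 45) × 6 - 27
Parentheses first: 16 + 45 = 61
Multiply: 61 × 6 = 366
Subtract: 366 - 27 = 339
339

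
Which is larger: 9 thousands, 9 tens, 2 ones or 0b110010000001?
Convert 9 thousands, 9 tens, 2 ones (place-value notation) → 9×1000 + 9×10 + 2 = 9092 (decimal)
Convert 0b110010000001 (binary) → 2048 + 1024 + 128 + 1 = 3201 (decimal)
Compare 9092 vs 3201: larger = 9092
9092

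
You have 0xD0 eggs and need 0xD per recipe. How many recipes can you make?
Convert 0xD0 (hexadecimal) → 13×16 = 208 (decimal)
Convert 0xD (hexadecimal) → 13 (decimal)
Compute 208 ÷ 13 = 16
16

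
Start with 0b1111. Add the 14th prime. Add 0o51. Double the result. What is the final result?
Convert 0b1111 (binary) → 8 + 4 + 2 + 1 = 15 (decimal)
Start: 15
Convert the 14th prime (prime index) → 43 (decimal)
15 + 43 = 58
Convert 0o51 (octal) → 5×8 + 1 = 41 (decimal)
58 + 41 = 99
99 × 2 = 198
198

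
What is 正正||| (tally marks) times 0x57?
Convert 正正||| (tally marks) → 5 + 5 + 3 = 13 (decimal)
Convert 0x57 (hexadecimal) → 5×16 + 7 = 87 (decimal)
Compute 13 × 87 = 1131
1131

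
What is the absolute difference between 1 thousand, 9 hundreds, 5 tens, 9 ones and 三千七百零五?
Convert 1 thousand, 9 hundreds, 5 tens, 9 ones (place-value notation) → 1×1000 + 9×100 + 5×10 + 9 = 1959 (decimal)
Convert 三千七百零五 (Chinese numeral) → 3×1000 + 7×100 + 5 = 3705 (decimal)
Compute |1959 - 3705| = 1746
1746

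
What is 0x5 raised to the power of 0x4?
Convert 0x5 (hexadecimal) → 5 (decimal)
Convert 0x4 (hexadecimal) → 4 (decimal)
Compute 5 ^ 4 = 625
625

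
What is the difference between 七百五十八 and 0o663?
Convert 七百五十八 (Chinese numeral) → 7×100 + 5×10 + 8 = 758 (decimal)
Convert 0o663 (octal) → 6×64 + 6×8 + 3 = 435 (decimal)
Difference: |758 - 435| = 323
323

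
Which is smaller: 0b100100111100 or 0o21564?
Convert 0b100100111100 (binary) → 2048 + 256 + 32 + 16 + 8 + 4 = 2364 (decimal)
Convert 0o21564 (octal) → 2×4096 + 1×512 + 5×64 + 6×8 + 4 = 9076 (decimal)
Compare 2364 vs 9076: smaller = 2364
2364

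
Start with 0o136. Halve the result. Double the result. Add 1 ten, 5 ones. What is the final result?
Convert 0o136 (octal) → 1×64 + 3×8 + 6 = 94 (decimal)
Start: 94
94 ÷ 2 = 47
47 × 2 = 94
Convert 1 ten, 5 ones (place-value notation) → 1×10 + 5 = 15 (decimal)
94 + 15 = 109
109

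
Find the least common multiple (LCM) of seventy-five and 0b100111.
Convert seventy-five (English words) → 75 (decimal)
Convert 0b100111 (binary) → 32 + 4 + 2 + 1 = 39 (decimal)
Compute lcm(75, 39) = 975
975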